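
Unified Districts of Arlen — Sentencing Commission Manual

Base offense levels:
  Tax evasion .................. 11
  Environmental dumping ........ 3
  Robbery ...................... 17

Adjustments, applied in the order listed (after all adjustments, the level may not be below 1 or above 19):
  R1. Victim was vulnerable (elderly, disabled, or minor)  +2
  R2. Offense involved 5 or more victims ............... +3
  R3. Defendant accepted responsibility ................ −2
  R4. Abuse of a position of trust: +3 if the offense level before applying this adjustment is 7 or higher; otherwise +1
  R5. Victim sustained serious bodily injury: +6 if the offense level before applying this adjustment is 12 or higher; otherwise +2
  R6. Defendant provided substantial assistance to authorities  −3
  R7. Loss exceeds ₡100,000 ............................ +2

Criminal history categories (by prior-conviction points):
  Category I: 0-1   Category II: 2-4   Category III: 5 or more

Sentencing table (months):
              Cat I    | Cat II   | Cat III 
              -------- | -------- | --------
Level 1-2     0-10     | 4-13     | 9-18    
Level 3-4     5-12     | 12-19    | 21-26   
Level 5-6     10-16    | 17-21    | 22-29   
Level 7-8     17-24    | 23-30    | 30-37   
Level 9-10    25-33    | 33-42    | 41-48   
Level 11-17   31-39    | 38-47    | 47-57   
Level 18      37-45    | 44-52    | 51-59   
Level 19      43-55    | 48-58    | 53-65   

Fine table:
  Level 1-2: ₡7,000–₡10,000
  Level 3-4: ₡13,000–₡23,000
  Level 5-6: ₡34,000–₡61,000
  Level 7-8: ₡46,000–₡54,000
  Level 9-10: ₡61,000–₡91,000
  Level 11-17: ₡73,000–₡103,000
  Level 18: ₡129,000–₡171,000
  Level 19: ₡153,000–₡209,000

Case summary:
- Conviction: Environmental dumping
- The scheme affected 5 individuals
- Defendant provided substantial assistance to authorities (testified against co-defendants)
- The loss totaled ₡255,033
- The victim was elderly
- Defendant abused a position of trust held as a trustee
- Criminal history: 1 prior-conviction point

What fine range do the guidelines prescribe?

₡61,000–₡91,000

Base offense level for environmental dumping: 3.
R1 applies: 3 + 2 = 5.
R2 applies: 5 + 3 = 8.
R4 applies (level before this adjustment is 8 ≥ 7, so +3): 8 + 3 = 11.
R6 applies: 11 − 3 = 8.
R7 applies: 8 + 2 = 10.
Final offense level: 10.
Level 10 falls in the 9-10 band.
Fine table: Level 9-10 → ₡61,000–₡91,000.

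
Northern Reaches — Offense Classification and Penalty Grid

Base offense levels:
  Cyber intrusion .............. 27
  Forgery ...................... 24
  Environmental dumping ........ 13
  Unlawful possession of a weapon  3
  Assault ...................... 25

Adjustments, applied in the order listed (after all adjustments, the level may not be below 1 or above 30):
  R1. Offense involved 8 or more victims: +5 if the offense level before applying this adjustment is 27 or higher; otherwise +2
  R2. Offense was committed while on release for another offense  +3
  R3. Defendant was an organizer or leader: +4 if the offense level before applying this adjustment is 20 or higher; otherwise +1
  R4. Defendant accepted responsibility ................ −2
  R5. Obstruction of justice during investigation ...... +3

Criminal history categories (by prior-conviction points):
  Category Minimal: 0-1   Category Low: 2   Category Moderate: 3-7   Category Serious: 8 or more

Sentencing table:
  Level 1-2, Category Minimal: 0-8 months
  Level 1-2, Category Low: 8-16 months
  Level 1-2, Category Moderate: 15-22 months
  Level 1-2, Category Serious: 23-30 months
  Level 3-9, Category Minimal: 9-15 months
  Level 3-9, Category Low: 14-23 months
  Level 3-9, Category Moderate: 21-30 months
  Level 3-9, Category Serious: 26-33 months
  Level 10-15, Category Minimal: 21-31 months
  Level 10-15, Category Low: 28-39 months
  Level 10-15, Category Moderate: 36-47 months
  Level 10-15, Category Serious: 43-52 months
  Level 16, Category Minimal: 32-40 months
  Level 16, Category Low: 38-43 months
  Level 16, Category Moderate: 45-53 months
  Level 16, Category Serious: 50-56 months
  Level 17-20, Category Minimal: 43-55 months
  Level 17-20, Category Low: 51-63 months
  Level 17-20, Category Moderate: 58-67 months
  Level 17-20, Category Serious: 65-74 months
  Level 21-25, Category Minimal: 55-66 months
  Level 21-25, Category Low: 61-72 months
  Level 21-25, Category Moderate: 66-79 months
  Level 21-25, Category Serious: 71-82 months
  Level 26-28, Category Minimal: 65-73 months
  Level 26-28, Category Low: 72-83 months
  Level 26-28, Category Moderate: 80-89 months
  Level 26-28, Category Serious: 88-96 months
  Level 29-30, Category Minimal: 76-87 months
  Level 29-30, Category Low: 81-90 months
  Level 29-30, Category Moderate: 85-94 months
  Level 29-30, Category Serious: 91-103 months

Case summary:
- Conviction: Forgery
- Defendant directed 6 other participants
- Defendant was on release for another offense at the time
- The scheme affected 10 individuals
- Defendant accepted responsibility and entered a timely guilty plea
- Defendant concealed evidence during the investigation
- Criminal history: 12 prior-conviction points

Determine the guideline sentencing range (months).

91-103 months

Base offense level for forgery: 24.
R1 applies (level before this adjustment is 24 < 27, so +2): 24 + 2 = 26.
R2 applies: 26 + 3 = 29.
R3 applies (level before this adjustment is 29 ≥ 20, so +4): 29 + 4 = 33.
R4 applies: 33 − 2 = 31.
R5 applies: 31 + 3 = 34.
Level 34 exceeds the maximum of 30; capped at 30.
Final offense level: 30.
Criminal history: 12 prior points → Category Serious (8+).
Level 30 falls in the 29-30 band.
Grid: Level 29-30 × Category Serious = 91-103 months.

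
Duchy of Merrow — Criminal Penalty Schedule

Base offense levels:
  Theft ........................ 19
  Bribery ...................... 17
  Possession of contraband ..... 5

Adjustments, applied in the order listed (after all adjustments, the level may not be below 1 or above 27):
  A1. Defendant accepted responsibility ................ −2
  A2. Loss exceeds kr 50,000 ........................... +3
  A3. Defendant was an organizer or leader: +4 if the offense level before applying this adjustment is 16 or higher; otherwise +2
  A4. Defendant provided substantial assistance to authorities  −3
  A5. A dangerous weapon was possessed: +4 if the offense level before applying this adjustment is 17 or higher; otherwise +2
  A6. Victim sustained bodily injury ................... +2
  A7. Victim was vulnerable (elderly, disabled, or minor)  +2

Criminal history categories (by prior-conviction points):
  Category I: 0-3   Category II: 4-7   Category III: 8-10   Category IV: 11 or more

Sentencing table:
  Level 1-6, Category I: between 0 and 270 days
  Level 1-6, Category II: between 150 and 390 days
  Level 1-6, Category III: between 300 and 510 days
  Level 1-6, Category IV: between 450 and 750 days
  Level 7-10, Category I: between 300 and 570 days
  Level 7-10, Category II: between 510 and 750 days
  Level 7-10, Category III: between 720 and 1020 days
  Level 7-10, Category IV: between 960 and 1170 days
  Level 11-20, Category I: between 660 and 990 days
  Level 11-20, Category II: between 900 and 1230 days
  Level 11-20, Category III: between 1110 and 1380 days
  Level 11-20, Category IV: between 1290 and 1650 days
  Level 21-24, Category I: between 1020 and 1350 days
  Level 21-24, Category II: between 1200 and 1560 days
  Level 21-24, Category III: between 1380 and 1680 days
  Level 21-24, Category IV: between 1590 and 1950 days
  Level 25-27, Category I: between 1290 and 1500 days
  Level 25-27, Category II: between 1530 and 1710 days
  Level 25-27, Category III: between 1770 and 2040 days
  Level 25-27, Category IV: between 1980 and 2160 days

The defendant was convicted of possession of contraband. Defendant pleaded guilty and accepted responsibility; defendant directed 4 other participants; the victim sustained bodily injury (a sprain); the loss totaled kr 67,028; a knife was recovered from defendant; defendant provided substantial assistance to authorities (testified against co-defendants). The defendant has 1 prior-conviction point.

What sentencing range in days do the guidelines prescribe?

300-570 days

Base offense level for possession of contraband: 5.
A1 applies: 5 − 2 = 3.
A2 applies: 3 + 3 = 6.
A3 applies (level before this adjustment is 6 < 16, so +2): 6 + 2 = 8.
A4 applies: 8 − 3 = 5.
A5 applies (level before this adjustment is 5 < 17, so +2): 5 + 2 = 7.
A6 applies: 7 + 2 = 9.
A7 does not apply.
Final offense level: 9.
Criminal history: 1 prior point → Category I (0-3).
Level 9 falls in the 7-10 band.
Grid: Level 7-10 × Category I = 300-570 days.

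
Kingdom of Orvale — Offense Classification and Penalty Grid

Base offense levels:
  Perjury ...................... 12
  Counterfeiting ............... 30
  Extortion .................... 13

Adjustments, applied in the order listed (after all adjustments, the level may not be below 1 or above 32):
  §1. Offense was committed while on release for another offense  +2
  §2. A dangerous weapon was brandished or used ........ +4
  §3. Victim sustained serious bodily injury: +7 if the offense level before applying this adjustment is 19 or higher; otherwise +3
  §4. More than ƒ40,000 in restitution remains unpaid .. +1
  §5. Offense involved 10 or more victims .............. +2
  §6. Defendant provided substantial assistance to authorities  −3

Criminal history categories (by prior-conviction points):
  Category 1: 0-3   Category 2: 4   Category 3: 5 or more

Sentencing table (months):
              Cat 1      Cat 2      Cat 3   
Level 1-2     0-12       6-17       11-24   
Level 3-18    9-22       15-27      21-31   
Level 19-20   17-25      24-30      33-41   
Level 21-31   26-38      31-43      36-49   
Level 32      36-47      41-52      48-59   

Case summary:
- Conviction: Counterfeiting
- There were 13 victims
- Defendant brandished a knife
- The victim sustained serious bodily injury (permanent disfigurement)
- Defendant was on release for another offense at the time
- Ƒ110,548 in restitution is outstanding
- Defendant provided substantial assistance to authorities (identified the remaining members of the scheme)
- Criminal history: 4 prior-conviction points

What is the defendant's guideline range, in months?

41-52 months

Base offense level for counterfeiting: 30.
§1 applies: 30 + 2 = 32.
§2 applies: 32 + 4 = 36.
§3 applies (level before this adjustment is 36 ≥ 19, so +7): 36 + 7 = 43.
§4 applies: 43 + 1 = 44.
§5 applies: 44 + 2 = 46.
§6 applies: 46 − 3 = 43.
Level 43 exceeds the maximum of 32; capped at 32.
Final offense level: 32.
Criminal history: 4 prior points → Category 2 (4).
Level 32 falls in the 32 band.
Grid: Level 32 × Category 2 = 41-52 months.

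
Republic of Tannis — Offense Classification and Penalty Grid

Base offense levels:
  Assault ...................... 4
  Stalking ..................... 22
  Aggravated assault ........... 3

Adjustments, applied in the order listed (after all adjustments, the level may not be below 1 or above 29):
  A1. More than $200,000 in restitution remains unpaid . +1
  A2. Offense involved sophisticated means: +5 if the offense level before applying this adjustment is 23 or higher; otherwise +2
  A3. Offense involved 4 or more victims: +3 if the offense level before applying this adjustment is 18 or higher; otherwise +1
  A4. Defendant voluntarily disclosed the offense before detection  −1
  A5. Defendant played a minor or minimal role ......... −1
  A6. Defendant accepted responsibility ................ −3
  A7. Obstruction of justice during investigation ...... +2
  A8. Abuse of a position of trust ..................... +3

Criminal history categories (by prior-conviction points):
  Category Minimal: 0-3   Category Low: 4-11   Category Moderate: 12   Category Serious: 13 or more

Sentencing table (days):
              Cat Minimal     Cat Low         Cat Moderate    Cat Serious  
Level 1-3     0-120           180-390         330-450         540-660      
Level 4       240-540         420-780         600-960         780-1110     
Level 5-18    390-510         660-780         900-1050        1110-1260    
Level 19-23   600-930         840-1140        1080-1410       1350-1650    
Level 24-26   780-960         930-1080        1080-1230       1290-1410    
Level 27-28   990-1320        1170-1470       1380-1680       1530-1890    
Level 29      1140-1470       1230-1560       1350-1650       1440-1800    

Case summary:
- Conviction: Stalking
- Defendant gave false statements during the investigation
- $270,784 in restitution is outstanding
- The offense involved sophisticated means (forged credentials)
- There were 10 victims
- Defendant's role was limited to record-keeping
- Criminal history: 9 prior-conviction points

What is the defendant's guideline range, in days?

Base offense level for stalking: 22.
A1 applies: 22 + 1 = 23.
A2 applies (level before this adjustment is 23 ≥ 23, so +5): 23 + 5 = 28.
A3 applies (level before this adjustment is 28 ≥ 18, so +3): 28 + 3 = 31.
A5 applies: 31 − 1 = 30.
A6 does not apply.
A7 applies: 30 + 2 = 32.
A8 does not apply.
Level 32 exceeds the maximum of 29; capped at 29.
Final offense level: 29.
Criminal history: 9 prior points → Category Low (4-11).
Level 29 falls in the 29 band.
Grid: Level 29 × Category Low = 1230-1560 days.

1230-1560 days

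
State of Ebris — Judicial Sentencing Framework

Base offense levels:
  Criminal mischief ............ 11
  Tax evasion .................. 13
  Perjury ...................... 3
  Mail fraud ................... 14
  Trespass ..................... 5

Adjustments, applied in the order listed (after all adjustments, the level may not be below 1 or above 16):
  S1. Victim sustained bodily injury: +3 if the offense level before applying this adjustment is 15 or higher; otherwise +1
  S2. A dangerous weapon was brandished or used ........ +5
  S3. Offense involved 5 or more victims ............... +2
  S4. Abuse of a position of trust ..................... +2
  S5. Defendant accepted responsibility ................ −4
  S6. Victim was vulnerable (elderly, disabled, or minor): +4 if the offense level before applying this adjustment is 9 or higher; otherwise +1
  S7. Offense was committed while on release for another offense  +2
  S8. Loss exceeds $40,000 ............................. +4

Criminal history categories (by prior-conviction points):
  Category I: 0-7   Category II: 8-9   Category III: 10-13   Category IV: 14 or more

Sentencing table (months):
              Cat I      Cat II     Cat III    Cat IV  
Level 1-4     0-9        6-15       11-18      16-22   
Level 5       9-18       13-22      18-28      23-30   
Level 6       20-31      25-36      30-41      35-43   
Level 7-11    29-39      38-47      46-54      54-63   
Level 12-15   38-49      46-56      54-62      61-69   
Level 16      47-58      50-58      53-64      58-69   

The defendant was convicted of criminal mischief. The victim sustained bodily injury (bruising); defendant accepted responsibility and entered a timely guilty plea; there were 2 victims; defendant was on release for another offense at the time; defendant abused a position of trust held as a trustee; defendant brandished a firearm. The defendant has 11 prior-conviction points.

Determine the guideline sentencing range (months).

53-64 months

Base offense level for criminal mischief: 11.
S1 applies (level before this adjustment is 11 < 15, so +1): 11 + 1 = 12.
S2 applies: 12 + 5 = 17.
S3 does not apply.
S4 applies: 17 + 2 = 19.
S5 applies: 19 − 4 = 15.
S6 does not apply.
S7 applies: 15 + 2 = 17.
S8 does not apply.
Level 17 exceeds the maximum of 16; capped at 16.
Final offense level: 16.
Criminal history: 11 prior points → Category III (10-13).
Level 16 falls in the 16 band.
Grid: Level 16 × Category III = 53-64 months.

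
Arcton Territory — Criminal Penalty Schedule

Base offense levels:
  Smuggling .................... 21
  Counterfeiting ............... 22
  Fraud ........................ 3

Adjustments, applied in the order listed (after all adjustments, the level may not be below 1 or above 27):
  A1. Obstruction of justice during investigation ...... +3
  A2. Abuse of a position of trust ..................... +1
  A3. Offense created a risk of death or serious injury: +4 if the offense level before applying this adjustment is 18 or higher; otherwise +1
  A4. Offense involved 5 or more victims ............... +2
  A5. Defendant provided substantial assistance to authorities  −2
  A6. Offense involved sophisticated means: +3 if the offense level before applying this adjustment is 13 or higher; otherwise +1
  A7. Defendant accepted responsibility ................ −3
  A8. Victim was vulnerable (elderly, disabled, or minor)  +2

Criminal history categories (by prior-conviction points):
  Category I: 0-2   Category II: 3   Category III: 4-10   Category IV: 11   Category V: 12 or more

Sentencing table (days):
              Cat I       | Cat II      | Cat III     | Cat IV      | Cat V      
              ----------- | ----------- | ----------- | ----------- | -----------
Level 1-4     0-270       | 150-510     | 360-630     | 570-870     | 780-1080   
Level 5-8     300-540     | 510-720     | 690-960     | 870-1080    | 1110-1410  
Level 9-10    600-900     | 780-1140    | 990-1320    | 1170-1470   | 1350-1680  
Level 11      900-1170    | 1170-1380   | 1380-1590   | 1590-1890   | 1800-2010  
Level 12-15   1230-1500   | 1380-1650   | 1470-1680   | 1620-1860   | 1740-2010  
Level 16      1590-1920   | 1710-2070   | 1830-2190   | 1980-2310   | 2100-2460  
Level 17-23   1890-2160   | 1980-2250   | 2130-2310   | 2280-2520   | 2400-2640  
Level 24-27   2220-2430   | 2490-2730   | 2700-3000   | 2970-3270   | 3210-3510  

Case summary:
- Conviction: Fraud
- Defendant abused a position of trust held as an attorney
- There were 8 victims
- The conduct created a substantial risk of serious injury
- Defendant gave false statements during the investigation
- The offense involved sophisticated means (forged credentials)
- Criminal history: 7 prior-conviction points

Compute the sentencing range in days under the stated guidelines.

Base offense level for fraud: 3.
A1 applies: 3 + 3 = 6.
A2 applies: 6 + 1 = 7.
A3 applies (level before this adjustment is 7 < 18, so +1): 7 + 1 = 8.
A4 applies: 8 + 2 = 10.
A5 does not apply.
A6 applies (level before this adjustment is 10 < 13, so +1): 10 + 1 = 11.
Final offense level: 11.
Criminal history: 7 prior points → Category III (4-10).
Level 11 falls in the 11 band.
Grid: Level 11 × Category III = 1380-1590 days.

1380-1590 days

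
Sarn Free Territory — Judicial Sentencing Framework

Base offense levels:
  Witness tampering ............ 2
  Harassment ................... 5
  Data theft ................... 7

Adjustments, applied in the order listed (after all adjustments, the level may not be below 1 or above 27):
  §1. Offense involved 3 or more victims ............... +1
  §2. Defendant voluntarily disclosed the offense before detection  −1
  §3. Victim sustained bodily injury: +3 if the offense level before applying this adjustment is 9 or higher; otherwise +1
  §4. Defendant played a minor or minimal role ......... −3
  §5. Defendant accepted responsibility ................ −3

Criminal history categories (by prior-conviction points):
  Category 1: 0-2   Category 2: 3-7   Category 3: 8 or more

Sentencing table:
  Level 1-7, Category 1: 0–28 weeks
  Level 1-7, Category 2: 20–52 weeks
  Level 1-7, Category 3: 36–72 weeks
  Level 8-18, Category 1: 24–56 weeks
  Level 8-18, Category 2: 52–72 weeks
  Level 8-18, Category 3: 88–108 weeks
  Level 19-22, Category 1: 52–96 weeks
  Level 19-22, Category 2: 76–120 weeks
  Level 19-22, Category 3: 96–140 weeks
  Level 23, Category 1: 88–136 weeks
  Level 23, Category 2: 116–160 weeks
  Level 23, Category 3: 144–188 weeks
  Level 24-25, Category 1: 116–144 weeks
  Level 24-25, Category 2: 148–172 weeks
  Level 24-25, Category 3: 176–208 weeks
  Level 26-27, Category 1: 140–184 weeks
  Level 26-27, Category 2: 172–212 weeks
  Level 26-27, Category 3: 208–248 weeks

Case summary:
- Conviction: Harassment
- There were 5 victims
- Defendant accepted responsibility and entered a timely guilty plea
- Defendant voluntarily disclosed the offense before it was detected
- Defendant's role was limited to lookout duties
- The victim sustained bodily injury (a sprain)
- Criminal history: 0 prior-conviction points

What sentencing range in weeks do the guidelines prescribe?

Base offense level for harassment: 5.
§1 applies: 5 + 1 = 6.
§2 applies: 6 − 1 = 5.
§3 applies (level before this adjustment is 5 < 9, so +1): 5 + 1 = 6.
§4 applies: 6 − 3 = 3.
§5 applies: 3 − 3 = 0.
Level 0 is below the minimum of 1; floored at 1.
Final offense level: 1.
Criminal history: 0 prior points → Category 1 (0-2).
Level 1 falls in the 1-7 band.
Grid: Level 1-7 × Category 1 = 0-28 weeks.

0-28 weeks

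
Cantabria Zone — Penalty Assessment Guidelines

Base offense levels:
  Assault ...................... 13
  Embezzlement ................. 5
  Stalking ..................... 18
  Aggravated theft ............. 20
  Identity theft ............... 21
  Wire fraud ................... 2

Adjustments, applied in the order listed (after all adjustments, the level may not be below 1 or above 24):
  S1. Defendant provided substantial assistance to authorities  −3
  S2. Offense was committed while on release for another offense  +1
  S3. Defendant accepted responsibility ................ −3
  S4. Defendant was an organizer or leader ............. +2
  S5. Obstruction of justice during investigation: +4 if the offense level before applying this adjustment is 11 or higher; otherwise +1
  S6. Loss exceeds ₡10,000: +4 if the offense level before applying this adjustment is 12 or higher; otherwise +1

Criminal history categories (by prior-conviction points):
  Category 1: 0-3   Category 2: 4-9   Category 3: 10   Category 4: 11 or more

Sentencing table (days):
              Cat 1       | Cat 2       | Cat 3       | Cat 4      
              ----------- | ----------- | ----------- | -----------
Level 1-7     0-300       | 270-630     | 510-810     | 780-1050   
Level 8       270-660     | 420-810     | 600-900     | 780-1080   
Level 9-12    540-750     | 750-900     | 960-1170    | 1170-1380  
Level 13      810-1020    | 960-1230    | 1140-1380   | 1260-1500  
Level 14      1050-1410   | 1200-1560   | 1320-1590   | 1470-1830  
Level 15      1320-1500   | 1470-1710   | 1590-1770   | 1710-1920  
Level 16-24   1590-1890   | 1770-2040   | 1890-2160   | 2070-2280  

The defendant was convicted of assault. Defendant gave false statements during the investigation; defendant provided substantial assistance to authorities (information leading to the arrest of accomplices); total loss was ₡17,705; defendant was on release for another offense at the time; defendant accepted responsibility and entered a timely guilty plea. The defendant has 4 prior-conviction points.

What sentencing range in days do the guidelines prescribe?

Base offense level for assault: 13.
S1 applies: 13 − 3 = 10.
S2 applies: 10 + 1 = 11.
S3 applies: 11 − 3 = 8.
S5 applies (level before this adjustment is 8 < 11, so +1): 8 + 1 = 9.
S6 applies (level before this adjustment is 9 < 12, so +1): 9 + 1 = 10.
Final offense level: 10.
Criminal history: 4 prior points → Category 2 (4-9).
Level 10 falls in the 9-12 band.
Grid: Level 9-12 × Category 2 = 750-900 days.

750-900 days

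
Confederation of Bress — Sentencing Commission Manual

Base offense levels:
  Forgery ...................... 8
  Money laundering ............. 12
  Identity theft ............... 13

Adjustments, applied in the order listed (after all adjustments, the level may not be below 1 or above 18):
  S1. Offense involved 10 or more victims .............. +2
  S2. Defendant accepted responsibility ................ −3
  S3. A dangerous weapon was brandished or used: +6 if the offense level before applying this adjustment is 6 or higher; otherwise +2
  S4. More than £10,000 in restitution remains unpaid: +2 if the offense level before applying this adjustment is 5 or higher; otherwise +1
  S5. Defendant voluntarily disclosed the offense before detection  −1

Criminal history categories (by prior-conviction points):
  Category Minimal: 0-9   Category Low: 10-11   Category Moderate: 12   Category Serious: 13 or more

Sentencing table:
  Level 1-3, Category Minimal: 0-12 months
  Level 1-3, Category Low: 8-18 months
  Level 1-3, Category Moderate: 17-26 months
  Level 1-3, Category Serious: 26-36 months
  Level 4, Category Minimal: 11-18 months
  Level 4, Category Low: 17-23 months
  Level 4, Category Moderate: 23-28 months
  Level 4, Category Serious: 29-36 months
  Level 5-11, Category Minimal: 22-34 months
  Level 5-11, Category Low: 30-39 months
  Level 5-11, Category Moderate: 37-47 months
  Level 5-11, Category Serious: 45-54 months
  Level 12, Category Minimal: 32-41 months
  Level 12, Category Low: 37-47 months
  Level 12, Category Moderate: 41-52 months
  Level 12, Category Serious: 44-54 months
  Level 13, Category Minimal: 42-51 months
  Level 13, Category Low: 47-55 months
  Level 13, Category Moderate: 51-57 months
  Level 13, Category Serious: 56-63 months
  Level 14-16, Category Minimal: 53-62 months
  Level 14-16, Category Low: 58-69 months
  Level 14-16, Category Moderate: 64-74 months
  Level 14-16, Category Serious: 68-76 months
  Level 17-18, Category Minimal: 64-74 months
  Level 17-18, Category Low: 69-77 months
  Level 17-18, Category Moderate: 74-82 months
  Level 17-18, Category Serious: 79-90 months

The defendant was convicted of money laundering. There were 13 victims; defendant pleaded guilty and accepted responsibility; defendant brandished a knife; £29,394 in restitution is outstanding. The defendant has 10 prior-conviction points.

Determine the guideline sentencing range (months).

69-77 months

Base offense level for money laundering: 12.
S1 applies: 12 + 2 = 14.
S2 applies: 14 − 3 = 11.
S3 applies (level before this adjustment is 11 ≥ 6, so +6): 11 + 6 = 17.
S4 applies (level before this adjustment is 17 ≥ 5, so +2): 17 + 2 = 19.
S5 does not apply.
Level 19 exceeds the maximum of 18; capped at 18.
Final offense level: 18.
Criminal history: 10 prior points → Category Low (10-11).
Level 18 falls in the 17-18 band.
Grid: Level 17-18 × Category Low = 69-77 months.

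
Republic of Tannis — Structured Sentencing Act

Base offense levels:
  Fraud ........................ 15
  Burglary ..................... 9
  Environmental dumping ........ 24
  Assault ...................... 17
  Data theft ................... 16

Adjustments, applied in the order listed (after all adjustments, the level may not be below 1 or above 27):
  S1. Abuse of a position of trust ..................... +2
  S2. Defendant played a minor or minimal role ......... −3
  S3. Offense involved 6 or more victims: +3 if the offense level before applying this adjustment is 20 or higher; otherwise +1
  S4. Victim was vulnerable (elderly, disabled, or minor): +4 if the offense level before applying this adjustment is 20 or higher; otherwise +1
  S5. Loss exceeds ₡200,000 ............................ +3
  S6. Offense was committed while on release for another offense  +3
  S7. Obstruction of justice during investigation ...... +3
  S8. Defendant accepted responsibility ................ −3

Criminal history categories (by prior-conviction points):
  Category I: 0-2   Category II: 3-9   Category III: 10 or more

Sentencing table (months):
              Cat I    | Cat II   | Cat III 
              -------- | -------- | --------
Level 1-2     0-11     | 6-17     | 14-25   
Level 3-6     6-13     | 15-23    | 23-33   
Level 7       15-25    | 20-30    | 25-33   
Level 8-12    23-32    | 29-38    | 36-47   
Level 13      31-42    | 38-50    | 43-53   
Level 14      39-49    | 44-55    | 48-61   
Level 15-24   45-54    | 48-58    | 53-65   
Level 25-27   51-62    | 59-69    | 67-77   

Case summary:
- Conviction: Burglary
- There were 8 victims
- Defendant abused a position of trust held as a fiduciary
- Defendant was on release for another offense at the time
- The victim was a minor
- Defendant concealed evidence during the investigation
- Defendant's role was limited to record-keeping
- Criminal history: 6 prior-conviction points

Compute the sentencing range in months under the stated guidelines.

Base offense level for burglary: 9.
S1 applies: 9 + 2 = 11.
S2 applies: 11 − 3 = 8.
S3 applies (level before this adjustment is 8 < 20, so +1): 8 + 1 = 9.
S4 applies (level before this adjustment is 9 < 20, so +1): 9 + 1 = 10.
S6 applies: 10 + 3 = 13.
S7 applies: 13 + 3 = 16.
S8 does not apply.
Final offense level: 16.
Criminal history: 6 prior points → Category II (3-9).
Level 16 falls in the 15-24 band.
Grid: Level 15-24 × Category II = 48-58 months.

48-58 months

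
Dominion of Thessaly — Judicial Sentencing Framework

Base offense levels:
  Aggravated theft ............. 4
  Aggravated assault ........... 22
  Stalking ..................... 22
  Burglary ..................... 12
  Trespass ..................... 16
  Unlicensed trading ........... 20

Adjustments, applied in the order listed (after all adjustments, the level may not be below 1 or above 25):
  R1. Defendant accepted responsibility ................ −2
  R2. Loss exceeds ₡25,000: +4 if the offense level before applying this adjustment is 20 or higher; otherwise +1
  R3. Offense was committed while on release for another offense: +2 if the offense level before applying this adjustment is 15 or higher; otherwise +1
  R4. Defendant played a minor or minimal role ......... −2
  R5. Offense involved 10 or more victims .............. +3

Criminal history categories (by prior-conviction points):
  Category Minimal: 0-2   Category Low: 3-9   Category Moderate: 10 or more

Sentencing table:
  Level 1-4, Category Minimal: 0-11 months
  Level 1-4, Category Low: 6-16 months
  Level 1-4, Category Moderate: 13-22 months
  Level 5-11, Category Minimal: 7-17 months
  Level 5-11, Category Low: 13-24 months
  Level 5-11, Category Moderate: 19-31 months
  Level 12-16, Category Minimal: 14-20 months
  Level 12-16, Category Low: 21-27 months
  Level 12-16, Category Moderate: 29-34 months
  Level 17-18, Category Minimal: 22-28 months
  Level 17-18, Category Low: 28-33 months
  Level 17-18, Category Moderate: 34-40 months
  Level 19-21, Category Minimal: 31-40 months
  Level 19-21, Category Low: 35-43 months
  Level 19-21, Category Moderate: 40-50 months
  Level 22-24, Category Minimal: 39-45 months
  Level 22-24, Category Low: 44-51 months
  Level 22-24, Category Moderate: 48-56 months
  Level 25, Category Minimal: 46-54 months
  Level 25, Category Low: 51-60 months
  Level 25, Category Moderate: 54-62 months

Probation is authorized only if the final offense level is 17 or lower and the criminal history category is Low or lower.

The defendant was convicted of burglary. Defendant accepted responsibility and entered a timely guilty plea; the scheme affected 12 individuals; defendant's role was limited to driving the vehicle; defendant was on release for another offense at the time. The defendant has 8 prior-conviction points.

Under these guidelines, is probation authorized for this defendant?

Yes

Base offense level for burglary: 12.
R1 applies: 12 − 2 = 10.
R3 applies (level before this adjustment is 10 < 15, so +1): 10 + 1 = 11.
R4 applies: 11 − 2 = 9.
R5 applies: 9 + 3 = 12.
Final offense level: 12.
Criminal history: 8 prior points → Category Low (3-9).
Level 12 falls in the 12-16 band.
Grid: Level 12-16 × Category Low = 21-27 months.
Probation check: level 12 ≤ 17 and category Low ≤ Low → eligible.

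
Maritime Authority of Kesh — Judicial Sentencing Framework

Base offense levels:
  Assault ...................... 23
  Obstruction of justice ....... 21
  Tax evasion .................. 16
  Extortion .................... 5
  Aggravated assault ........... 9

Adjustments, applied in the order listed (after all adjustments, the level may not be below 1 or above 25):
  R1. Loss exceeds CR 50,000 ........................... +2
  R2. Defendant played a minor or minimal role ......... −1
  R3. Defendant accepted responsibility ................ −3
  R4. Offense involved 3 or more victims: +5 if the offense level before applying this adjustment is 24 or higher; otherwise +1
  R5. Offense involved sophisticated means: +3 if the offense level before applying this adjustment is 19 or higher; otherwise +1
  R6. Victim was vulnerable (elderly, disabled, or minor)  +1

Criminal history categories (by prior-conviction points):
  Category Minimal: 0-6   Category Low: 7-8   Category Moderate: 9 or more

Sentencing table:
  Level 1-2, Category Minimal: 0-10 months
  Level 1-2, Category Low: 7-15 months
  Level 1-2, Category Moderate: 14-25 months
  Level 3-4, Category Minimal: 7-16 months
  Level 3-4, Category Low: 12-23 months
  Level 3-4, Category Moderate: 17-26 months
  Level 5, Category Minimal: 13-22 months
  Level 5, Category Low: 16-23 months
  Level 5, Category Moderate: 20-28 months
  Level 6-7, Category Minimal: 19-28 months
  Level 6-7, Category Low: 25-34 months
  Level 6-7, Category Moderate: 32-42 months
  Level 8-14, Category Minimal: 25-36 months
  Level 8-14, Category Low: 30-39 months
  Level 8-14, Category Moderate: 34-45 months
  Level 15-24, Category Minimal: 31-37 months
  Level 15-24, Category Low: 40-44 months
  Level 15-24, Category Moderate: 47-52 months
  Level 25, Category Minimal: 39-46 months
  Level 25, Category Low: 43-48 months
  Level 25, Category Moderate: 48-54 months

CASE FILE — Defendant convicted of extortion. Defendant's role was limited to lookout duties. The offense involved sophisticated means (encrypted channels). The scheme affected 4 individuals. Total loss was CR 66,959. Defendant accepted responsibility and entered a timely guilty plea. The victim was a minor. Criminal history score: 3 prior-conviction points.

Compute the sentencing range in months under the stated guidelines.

19-28 months

Base offense level for extortion: 5.
R1 applies: 5 + 2 = 7.
R2 applies: 7 − 1 = 6.
R3 applies: 6 − 3 = 3.
R4 applies (level before this adjustment is 3 < 24, so +1): 3 + 1 = 4.
R5 applies (level before this adjustment is 4 < 19, so +1): 4 + 1 = 5.
R6 applies: 5 + 1 = 6.
Final offense level: 6.
Criminal history: 3 prior points → Category Minimal (0-6).
Level 6 falls in the 6-7 band.
Grid: Level 6-7 × Category Minimal = 19-28 months.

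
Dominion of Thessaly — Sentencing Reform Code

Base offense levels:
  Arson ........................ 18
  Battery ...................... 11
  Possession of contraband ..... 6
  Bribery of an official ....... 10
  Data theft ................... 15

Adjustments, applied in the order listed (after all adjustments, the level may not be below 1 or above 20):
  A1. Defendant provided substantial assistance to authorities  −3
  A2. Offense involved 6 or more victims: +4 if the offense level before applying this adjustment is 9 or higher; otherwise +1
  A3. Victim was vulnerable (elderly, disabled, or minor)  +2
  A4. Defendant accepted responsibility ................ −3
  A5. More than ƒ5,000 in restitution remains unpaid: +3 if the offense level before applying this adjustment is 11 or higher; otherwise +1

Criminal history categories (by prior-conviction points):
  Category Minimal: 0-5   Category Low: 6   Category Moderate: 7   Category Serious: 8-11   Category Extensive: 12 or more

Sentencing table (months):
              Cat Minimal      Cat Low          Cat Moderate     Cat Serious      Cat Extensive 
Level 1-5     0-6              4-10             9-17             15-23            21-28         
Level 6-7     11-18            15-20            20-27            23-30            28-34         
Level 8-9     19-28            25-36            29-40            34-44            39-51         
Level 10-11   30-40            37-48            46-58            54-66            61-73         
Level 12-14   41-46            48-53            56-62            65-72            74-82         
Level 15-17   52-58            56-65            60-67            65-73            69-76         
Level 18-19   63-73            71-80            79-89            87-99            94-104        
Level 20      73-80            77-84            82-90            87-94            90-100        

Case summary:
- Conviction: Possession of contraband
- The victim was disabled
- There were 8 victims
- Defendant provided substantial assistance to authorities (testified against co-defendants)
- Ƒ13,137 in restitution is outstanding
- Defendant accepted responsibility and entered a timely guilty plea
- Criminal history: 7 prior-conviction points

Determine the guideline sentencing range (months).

9-17 months

Base offense level for possession of contraband: 6.
A1 applies: 6 − 3 = 3.
A2 applies (level before this adjustment is 3 < 9, so +1): 3 + 1 = 4.
A3 applies: 4 + 2 = 6.
A4 applies: 6 − 3 = 3.
A5 applies (level before this adjustment is 3 < 11, so +1): 3 + 1 = 4.
Final offense level: 4.
Criminal history: 7 prior points → Category Moderate (7).
Level 4 falls in the 1-5 band.
Grid: Level 1-5 × Category Moderate = 9-17 months.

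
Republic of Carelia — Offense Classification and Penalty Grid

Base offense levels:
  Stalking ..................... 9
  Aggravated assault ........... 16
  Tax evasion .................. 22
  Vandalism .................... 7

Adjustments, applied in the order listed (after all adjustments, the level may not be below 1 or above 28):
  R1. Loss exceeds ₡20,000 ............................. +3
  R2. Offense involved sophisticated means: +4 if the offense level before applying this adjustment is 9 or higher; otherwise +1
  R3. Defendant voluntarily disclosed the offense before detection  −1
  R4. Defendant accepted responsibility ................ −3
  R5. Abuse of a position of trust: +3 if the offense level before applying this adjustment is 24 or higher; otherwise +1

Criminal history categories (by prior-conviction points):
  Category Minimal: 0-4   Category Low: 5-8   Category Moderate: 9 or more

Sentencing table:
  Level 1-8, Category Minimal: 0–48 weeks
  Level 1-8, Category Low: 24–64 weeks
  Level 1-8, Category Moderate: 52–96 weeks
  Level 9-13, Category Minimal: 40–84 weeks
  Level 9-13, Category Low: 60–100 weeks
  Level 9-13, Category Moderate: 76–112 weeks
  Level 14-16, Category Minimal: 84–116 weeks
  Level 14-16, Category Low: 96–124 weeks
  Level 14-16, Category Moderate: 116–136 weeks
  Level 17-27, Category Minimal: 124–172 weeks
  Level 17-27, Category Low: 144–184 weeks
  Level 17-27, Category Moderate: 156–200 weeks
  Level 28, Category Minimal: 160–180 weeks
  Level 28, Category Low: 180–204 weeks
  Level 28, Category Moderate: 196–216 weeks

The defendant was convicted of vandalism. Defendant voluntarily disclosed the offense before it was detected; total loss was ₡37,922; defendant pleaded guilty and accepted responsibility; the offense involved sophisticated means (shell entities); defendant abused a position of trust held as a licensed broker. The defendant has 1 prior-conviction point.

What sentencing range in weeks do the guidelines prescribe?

Base offense level for vandalism: 7.
R1 applies: 7 + 3 = 10.
R2 applies (level before this adjustment is 10 ≥ 9, so +4): 10 + 4 = 14.
R3 applies: 14 − 1 = 13.
R4 applies: 13 − 3 = 10.
R5 applies (level before this adjustment is 10 < 24, so +1): 10 + 1 = 11.
Final offense level: 11.
Criminal history: 1 prior point → Category Minimal (0-4).
Level 11 falls in the 9-13 band.
Grid: Level 9-13 × Category Minimal = 40-84 weeks.

40-84 weeks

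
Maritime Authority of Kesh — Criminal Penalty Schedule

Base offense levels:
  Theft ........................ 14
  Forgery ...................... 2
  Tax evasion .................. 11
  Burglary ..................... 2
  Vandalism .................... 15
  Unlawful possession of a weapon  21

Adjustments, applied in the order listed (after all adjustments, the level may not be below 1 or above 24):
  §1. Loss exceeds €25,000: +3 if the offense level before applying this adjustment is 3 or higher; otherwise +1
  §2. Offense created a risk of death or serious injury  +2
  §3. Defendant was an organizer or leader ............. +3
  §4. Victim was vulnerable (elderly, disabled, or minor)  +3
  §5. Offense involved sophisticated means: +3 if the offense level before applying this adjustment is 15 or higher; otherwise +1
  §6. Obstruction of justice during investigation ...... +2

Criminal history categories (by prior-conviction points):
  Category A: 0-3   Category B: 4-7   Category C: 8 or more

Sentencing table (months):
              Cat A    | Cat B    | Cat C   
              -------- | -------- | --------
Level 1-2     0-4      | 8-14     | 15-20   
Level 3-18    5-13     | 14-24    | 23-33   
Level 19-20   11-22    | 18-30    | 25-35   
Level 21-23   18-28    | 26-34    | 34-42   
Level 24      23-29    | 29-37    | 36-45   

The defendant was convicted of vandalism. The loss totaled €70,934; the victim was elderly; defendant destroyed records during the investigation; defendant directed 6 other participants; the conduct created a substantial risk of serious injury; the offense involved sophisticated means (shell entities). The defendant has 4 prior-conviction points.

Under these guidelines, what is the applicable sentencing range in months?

Base offense level for vandalism: 15.
§1 applies (level before this adjustment is 15 ≥ 3, so +3): 15 + 3 = 18.
§2 applies: 18 + 2 = 20.
§3 applies: 20 + 3 = 23.
§4 applies: 23 + 3 = 26.
§5 applies (level before this adjustment is 26 ≥ 15, so +3): 26 + 3 = 29.
§6 applies: 29 + 2 = 31.
Level 31 exceeds the maximum of 24; capped at 24.
Final offense level: 24.
Criminal history: 4 prior points → Category B (4-7).
Level 24 falls in the 24 band.
Grid: Level 24 × Category B = 29-37 months.

29-37 months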